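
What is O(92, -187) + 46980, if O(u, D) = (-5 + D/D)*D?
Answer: 47728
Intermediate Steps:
O(u, D) = -4*D (O(u, D) = (-5 + 1)*D = -4*D)
O(92, -187) + 46980 = -4*(-187) + 46980 = 748 + 46980 = 47728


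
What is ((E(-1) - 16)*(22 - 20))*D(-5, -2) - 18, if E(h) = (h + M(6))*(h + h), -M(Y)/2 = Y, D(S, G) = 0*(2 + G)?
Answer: -18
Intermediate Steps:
D(S, G) = 0
M(Y) = -2*Y
E(h) = 2*h*(-12 + h) (E(h) = (h - 2*6)*(h + h) = (h - 12)*(2*h) = (-12 + h)*(2*h) = 2*h*(-12 + h))
((E(-1) - 16)*(22 - 20))*D(-5, -2) - 18 = ((2*(-1)*(-12 - 1) - 16)*(22 - 20))*0 - 18 = ((2*(-1)*(-13) - 16)*2)*0 - 18 = ((26 - 16)*2)*0 - 18 = (10*2)*0 - 18 = 20*0 - 18 = 0 - 18 = -18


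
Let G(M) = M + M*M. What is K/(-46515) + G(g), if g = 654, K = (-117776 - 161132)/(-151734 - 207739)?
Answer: 1023246598631606/2388698085 ≈ 4.2837e+5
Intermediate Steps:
K = 278908/359473 (K = -278908/(-359473) = -278908*(-1/359473) = 278908/359473 ≈ 0.77588)
G(M) = M + M²
K/(-46515) + G(g) = (278908/359473)/(-46515) + 654*(1 + 654) = (278908/359473)*(-1/46515) + 654*655 = -39844/2388698085 + 428370 = 1023246598631606/2388698085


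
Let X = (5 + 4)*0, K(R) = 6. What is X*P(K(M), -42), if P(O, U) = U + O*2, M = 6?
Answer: 0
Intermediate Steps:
X = 0 (X = 9*0 = 0)
P(O, U) = U + 2*O
X*P(K(M), -42) = 0*(-42 + 2*6) = 0*(-42 + 12) = 0*(-30) = 0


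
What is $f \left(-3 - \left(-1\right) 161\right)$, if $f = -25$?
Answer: $-3950$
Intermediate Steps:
$f \left(-3 - \left(-1\right) 161\right) = - 25 \left(-3 - \left(-1\right) 161\right) = - 25 \left(-3 - -161\right) = - 25 \left(-3 + 161\right) = \left(-25\right) 158 = -3950$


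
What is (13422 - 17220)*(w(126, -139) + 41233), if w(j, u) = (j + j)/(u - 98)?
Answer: -12371312754/79 ≈ -1.5660e+8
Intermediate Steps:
w(j, u) = 2*j/(-98 + u) (w(j, u) = (2*j)/(-98 + u) = 2*j/(-98 + u))
(13422 - 17220)*(w(126, -139) + 41233) = (13422 - 17220)*(2*126/(-98 - 139) + 41233) = -3798*(2*126/(-237) + 41233) = -3798*(2*126*(-1/237) + 41233) = -3798*(-84/79 + 41233) = -3798*3257323/79 = -12371312754/79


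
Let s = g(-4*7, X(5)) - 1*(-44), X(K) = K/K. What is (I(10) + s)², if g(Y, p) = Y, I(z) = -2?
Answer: 196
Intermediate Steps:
X(K) = 1
s = 16 (s = -4*7 - 1*(-44) = -28 + 44 = 16)
(I(10) + s)² = (-2 + 16)² = 14² = 196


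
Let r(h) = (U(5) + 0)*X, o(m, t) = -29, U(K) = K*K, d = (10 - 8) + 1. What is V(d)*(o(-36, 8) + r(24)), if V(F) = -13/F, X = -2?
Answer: 1027/3 ≈ 342.33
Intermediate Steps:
d = 3 (d = 2 + 1 = 3)
U(K) = K²
r(h) = -50 (r(h) = (5² + 0)*(-2) = (25 + 0)*(-2) = 25*(-2) = -50)
V(d)*(o(-36, 8) + r(24)) = (-13/3)*(-29 - 50) = -13*⅓*(-79) = -13/3*(-79) = 1027/3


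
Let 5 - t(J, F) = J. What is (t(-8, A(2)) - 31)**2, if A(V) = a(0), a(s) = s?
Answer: 324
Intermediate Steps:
A(V) = 0
t(J, F) = 5 - J
(t(-8, A(2)) - 31)**2 = ((5 - 1*(-8)) - 31)**2 = ((5 + 8) - 31)**2 = (13 - 31)**2 = (-18)**2 = 324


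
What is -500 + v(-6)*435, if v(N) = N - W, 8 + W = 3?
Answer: -935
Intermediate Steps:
W = -5 (W = -8 + 3 = -5)
v(N) = 5 + N (v(N) = N - 1*(-5) = N + 5 = 5 + N)
-500 + v(-6)*435 = -500 + (5 - 6)*435 = -500 - 1*435 = -500 - 435 = -935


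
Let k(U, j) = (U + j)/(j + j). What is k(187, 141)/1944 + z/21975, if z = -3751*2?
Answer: -171060359/501952950 ≈ -0.34079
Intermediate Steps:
z = -7502
k(U, j) = (U + j)/(2*j) (k(U, j) = (U + j)/((2*j)) = (U + j)*(1/(2*j)) = (U + j)/(2*j))
k(187, 141)/1944 + z/21975 = ((1/2)*(187 + 141)/141)/1944 - 7502/21975 = ((1/2)*(1/141)*328)*(1/1944) - 7502*1/21975 = (164/141)*(1/1944) - 7502/21975 = 41/68526 - 7502/21975 = -171060359/501952950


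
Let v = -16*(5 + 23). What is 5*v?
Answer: -2240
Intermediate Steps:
v = -448 (v = -16*28 = -448)
5*v = 5*(-448) = -2240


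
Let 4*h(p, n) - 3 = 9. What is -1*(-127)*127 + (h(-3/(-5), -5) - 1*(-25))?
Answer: 16157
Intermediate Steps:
h(p, n) = 3 (h(p, n) = 3/4 + (1/4)*9 = 3/4 + 9/4 = 3)
-1*(-127)*127 + (h(-3/(-5), -5) - 1*(-25)) = -1*(-127)*127 + (3 - 1*(-25)) = 127*127 + (3 + 25) = 16129 + 28 = 16157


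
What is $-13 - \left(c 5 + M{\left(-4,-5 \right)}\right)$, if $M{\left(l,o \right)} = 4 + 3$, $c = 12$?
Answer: $-80$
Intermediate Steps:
$M{\left(l,o \right)} = 7$
$-13 - \left(c 5 + M{\left(-4,-5 \right)}\right) = -13 - \left(12 \cdot 5 + 7\right) = -13 - \left(60 + 7\right) = -13 - 67 = -80$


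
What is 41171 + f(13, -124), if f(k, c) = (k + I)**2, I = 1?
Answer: 41367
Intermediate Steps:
f(k, c) = (1 + k)**2 (f(k, c) = (k + 1)**2 = (1 + k)**2)
41171 + f(13, -124) = 41171 + (1 + 13)**2 = 41171 + 14**2 = 41171 + 196 = 41367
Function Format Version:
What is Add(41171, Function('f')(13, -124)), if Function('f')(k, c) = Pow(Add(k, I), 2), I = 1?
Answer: 41367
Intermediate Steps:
Function('f')(k, c) = Pow(Add(1, k), 2) (Function('f')(k, c) = Pow(Add(k, 1), 2) = Pow(Add(1, k), 2))
Add(41171, Function('f')(13, -124)) = Add(41171, Pow(Add(1, 13), 2)) = Add(41171, Pow(14, 2)) = Add(41171, 196) = 41367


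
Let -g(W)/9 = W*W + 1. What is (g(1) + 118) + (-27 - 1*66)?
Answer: 7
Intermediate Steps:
g(W) = -9 - 9*W**2 (g(W) = -9*(W*W + 1) = -9*(W**2 + 1) = -9*(1 + W**2) = -9 - 9*W**2)
(g(1) + 118) + (-27 - 1*66) = ((-9 - 9*1**2) + 118) + (-27 - 1*66) = ((-9 - 9*1) + 118) + (-27 - 66) = ((-9 - 9) + 118) - 93 = (-18 + 118) - 93 = 100 - 93 = 7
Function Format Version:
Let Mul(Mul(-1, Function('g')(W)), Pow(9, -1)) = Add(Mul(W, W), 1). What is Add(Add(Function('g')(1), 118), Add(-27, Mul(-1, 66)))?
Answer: 7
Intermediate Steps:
Function('g')(W) = Add(-9, Mul(-9, Pow(W, 2))) (Function('g')(W) = Mul(-9, Add(Mul(W, W), 1)) = Mul(-9, Add(Pow(W, 2), 1)) = Mul(-9, Add(1, Pow(W, 2))) = Add(-9, Mul(-9, Pow(W, 2))))
Add(Add(Function('g')(1), 118), Add(-27, Mul(-1, 66))) = Add(Add(Add(-9, Mul(-9, Pow(1, 2))), 118), Add(-27, Mul(-1, 66))) = Add(Add(Add(-9, Mul(-9, 1)), 118), Add(-27, -66)) = Add(Add(Add(-9, -9), 118), -93) = Add(Add(-18, 118), -93) = Add(100, -93) = 7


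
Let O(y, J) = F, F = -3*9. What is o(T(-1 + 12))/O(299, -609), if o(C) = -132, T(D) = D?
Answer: 44/9 ≈ 4.8889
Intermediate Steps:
F = -27
O(y, J) = -27
o(T(-1 + 12))/O(299, -609) = -132/(-27) = -132*(-1/27) = 44/9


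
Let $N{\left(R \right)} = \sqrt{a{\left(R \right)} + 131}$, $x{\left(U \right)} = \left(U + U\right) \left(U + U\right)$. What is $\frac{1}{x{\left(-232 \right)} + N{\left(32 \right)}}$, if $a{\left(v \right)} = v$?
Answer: $\frac{215296}{46352367453} - \frac{\sqrt{163}}{46352367453} \approx 4.6445 \cdot 10^{-6}$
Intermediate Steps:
$x{\left(U \right)} = 4 U^{2}$ ($x{\left(U \right)} = 2 U 2 U = 4 U^{2}$)
$N{\left(R \right)} = \sqrt{131 + R}$ ($N{\left(R \right)} = \sqrt{R + 131} = \sqrt{131 + R}$)
$\frac{1}{x{\left(-232 \right)} + N{\left(32 \right)}} = \frac{1}{4 \left(-232\right)^{2} + \sqrt{131 + 32}} = \frac{1}{4 \cdot 53824 + \sqrt{163}} = \frac{1}{215296 + \sqrt{163}}$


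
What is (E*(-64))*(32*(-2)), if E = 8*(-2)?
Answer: -65536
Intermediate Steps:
E = -16
(E*(-64))*(32*(-2)) = (-16*(-64))*(32*(-2)) = 1024*(-64) = -65536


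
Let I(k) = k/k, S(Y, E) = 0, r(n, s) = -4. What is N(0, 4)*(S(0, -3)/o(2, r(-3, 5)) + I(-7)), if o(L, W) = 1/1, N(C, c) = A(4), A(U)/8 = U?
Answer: 32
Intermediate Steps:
A(U) = 8*U
N(C, c) = 32 (N(C, c) = 8*4 = 32)
o(L, W) = 1 (o(L, W) = 1*1 = 1)
I(k) = 1
N(0, 4)*(S(0, -3)/o(2, r(-3, 5)) + I(-7)) = 32*(0/1 + 1) = 32*(0*1 + 1) = 32*(0 + 1) = 32*1 = 32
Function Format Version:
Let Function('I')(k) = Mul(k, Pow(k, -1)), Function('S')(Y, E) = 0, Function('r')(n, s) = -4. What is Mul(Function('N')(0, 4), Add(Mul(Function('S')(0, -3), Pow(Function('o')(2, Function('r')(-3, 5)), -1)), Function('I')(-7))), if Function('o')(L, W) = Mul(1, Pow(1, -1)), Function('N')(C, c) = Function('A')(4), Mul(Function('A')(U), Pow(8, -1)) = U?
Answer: 32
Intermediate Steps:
Function('A')(U) = Mul(8, U)
Function('N')(C, c) = 32 (Function('N')(C, c) = Mul(8, 4) = 32)
Function('o')(L, W) = 1 (Function('o')(L, W) = Mul(1, 1) = 1)
Function('I')(k) = 1
Mul(Function('N')(0, 4), Add(Mul(Function('S')(0, -3), Pow(Function('o')(2, Function('r')(-3, 5)), -1)), Function('I')(-7))) = Mul(32, Add(Mul(0, Pow(1, -1)), 1)) = Mul(32, Add(Mul(0, 1), 1)) = Mul(32, Add(0, 1)) = Mul(32, 1) = 32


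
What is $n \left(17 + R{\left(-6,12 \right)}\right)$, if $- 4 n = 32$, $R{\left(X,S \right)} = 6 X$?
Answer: $152$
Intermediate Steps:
$n = -8$ ($n = \left(- \frac{1}{4}\right) 32 = -8$)
$n \left(17 + R{\left(-6,12 \right)}\right) = - 8 \left(17 + 6 \left(-6\right)\right) = - 8 \left(17 - 36\right) = \left(-8\right) \left(-19\right) = 152$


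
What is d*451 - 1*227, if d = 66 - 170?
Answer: -47131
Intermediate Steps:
d = -104
d*451 - 1*227 = -104*451 - 1*227 = -46904 - 227 = -47131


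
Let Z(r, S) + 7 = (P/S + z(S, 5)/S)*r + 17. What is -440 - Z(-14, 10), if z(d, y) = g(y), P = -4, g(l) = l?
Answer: -2243/5 ≈ -448.60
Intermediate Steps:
z(d, y) = y
Z(r, S) = 10 + r/S (Z(r, S) = -7 + ((-4/S + 5/S)*r + 17) = -7 + (r/S + 17) = -7 + (17 + r/S) = 10 + r/S)
-440 - Z(-14, 10) = -440 - (10 - 14/10) = -440 - (10 - 14*⅒) = -440 - (10 - 7/5) = -440 - 1*43/5 = -440 - 43/5 = -2243/5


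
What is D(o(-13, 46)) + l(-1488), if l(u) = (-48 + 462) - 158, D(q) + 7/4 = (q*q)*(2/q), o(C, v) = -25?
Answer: 817/4 ≈ 204.25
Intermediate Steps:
D(q) = -7/4 + 2*q (D(q) = -7/4 + (q*q)*(2/q) = -7/4 + q²*(2/q) = -7/4 + 2*q)
l(u) = 256 (l(u) = 414 - 158 = 256)
D(o(-13, 46)) + l(-1488) = (-7/4 + 2*(-25)) + 256 = (-7/4 - 50) + 256 = -207/4 + 256 = 817/4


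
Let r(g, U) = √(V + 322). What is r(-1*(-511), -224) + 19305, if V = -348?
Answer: 19305 + I*√26 ≈ 19305.0 + 5.099*I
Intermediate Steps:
r(g, U) = I*√26 (r(g, U) = √(-348 + 322) = √(-26) = I*√26)
r(-1*(-511), -224) + 19305 = I*√26 + 19305 = 19305 + I*√26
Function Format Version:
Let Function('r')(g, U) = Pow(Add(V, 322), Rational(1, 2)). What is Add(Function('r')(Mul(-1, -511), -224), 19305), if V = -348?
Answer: Add(19305, Mul(I, Pow(26, Rational(1, 2)))) ≈ Add(19305., Mul(5.0990, I))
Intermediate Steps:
Function('r')(g, U) = Mul(I, Pow(26, Rational(1, 2))) (Function('r')(g, U) = Pow(Add(-348, 322), Rational(1, 2)) = Pow(-26, Rational(1, 2)) = Mul(I, Pow(26, Rational(1, 2))))
Add(Function('r')(Mul(-1, -511), -224), 19305) = Add(Mul(I, Pow(26, Rational(1, 2))), 19305) = Add(19305, Mul(I, Pow(26, Rational(1, 2))))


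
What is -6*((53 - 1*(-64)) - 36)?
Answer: -486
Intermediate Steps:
-6*((53 - 1*(-64)) - 36) = -6*((53 + 64) - 36) = -6*(117 - 36) = -6*81 = -486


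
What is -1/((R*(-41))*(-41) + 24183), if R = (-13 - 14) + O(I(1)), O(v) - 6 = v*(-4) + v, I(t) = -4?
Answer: -1/9054 ≈ -0.00011045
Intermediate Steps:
O(v) = 6 - 3*v (O(v) = 6 + (v*(-4) + v) = 6 + (-4*v + v) = 6 - 3*v)
R = -9 (R = (-13 - 14) + (6 - 3*(-4)) = -27 + (6 + 12) = -27 + 18 = -9)
-1/((R*(-41))*(-41) + 24183) = -1/(-9*(-41)*(-41) + 24183) = -1/(369*(-41) + 24183) = -1/(-15129 + 24183) = -1/9054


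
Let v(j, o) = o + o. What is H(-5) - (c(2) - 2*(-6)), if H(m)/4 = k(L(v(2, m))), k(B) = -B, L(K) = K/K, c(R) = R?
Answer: -18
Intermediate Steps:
v(j, o) = 2*o
L(K) = 1
H(m) = -4 (H(m) = 4*(-1*1) = 4*(-1) = -4)
H(-5) - (c(2) - 2*(-6)) = -4 - (2 - 2*(-6)) = -4 - (2 + 12) = -4 - 1*14 = -4 - 14 = -18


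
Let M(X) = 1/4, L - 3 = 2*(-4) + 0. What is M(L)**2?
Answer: 1/16 ≈ 0.062500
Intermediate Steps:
L = -5 (L = 3 + (2*(-4) + 0) = 3 + (-8 + 0) = 3 - 8 = -5)
M(X) = 1/4
M(L)**2 = (1/4)**2 = 1/16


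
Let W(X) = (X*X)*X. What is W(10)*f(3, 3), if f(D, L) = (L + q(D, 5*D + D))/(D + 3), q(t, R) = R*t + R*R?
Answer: 63500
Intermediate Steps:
q(t, R) = R**2 + R*t (q(t, R) = R*t + R**2 = R**2 + R*t)
f(D, L) = (L + 42*D**2)/(3 + D) (f(D, L) = (L + (5*D + D)*((5*D + D) + D))/(D + 3) = (L + (6*D)*(6*D + D))/(3 + D) = (L + (6*D)*(7*D))/(3 + D) = (L + 42*D**2)/(3 + D))
W(X) = X**3 (W(X) = X**2*X = X**3)
W(10)*f(3, 3) = 10**3*((3 + 42*3**2)/(3 + 3)) = 1000*((3 + 42*9)/6) = 1000*((3 + 378)/6) = 1000*((1/6)*381) = 1000*(127/2) = 63500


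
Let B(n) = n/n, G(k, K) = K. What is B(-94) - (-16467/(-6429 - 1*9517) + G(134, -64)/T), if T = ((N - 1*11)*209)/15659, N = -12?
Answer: -15983202943/76652422 ≈ -208.52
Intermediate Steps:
B(n) = 1
T = -4807/15659 (T = ((-12 - 1*11)*209)/15659 = ((-12 - 11)*209)*(1/15659) = -23*209*(1/15659) = -4807*1/15659 = -4807/15659 ≈ -0.30698)
B(-94) - (-16467/(-6429 - 1*9517) + G(134, -64)/T) = 1 - (-16467/(-6429 - 1*9517) - 64/(-4807/15659)) = 1 - (-16467/(-6429 - 9517) - 64*(-15659/4807)) = 1 - (-16467/(-15946) + 1002176/4807) = 1 - (-16467*(-1/15946) + 1002176/4807) = 1 - (16467/15946 + 1002176/4807) = 1 - 1*16059855365/76652422 = 1 - 16059855365/76652422 = -15983202943/76652422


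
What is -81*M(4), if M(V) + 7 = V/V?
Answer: 486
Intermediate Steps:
M(V) = -6 (M(V) = -7 + V/V = -7 + 1 = -6)
-81*M(4) = -81*(-6) = 486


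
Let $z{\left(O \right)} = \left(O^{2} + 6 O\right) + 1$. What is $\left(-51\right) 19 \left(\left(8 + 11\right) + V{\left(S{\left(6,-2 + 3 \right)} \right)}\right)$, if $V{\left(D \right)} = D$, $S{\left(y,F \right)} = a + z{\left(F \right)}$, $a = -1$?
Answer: $-25194$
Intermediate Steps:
$z{\left(O \right)} = 1 + O^{2} + 6 O$
$S{\left(y,F \right)} = F^{2} + 6 F$ ($S{\left(y,F \right)} = -1 + \left(1 + F^{2} + 6 F\right) = F^{2} + 6 F$)
$\left(-51\right) 19 \left(\left(8 + 11\right) + V{\left(S{\left(6,-2 + 3 \right)} \right)}\right) = \left(-51\right) 19 \left(\left(8 + 11\right) + \left(-2 + 3\right) \left(6 + \left(-2 + 3\right)\right)\right) = - 969 \left(19 + 1 \left(6 + 1\right)\right) = - 969 \left(19 + 1 \cdot 7\right) = - 969 \left(19 + 7\right) = \left(-969\right) 26 = -25194$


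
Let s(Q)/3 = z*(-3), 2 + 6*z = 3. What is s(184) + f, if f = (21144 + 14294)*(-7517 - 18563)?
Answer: -1848446083/2 ≈ -9.2422e+8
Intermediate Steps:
z = ⅙ (z = -⅓ + (⅙)*3 = -⅓ + ½ = ⅙ ≈ 0.16667)
f = -924223040 (f = 35438*(-26080) = -924223040)
s(Q) = -3/2 (s(Q) = 3*((⅙)*(-3)) = 3*(-½) = -3/2)
s(184) + f = -3/2 - 924223040 = -1848446083/2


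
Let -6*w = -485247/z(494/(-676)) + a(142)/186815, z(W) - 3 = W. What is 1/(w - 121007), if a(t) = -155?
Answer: -13226502/1129111950499 ≈ -1.1714e-5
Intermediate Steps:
z(W) = 3 + W
w = 471387377015/13226502 (w = -(-485247/(3 + 494/(-676)) - 155/186815)/6 = -(-485247/(3 + 494*(-1/676)) - 155*1/186815)/6 = -(-485247/(3 - 19/26) - 31/37363)/6 = -(-485247/59/26 - 31/37363)/6 = -(-485247*26/59 - 31/37363)/6 = -(-12616422/59 - 31/37363)/6 = -⅙*(-471387377015/2204417) = 471387377015/13226502 ≈ 35640.)
1/(w - 121007) = 1/(471387377015/13226502 - 121007) = 1/(-1129111950499/13226502) = -13226502/1129111950499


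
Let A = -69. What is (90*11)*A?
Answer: -68310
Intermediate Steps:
(90*11)*A = (90*11)*(-69) = 990*(-69) = -68310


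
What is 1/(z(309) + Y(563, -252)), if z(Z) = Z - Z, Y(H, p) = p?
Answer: -1/252 ≈ -0.0039683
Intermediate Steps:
z(Z) = 0
1/(z(309) + Y(563, -252)) = 1/(0 - 252) = 1/(-252) = -1/252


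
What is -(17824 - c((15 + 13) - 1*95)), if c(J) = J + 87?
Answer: -17804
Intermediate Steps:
c(J) = 87 + J
-(17824 - c((15 + 13) - 1*95)) = -(17824 - (87 + ((15 + 13) - 1*95))) = -(17824 - (87 + (28 - 95))) = -(17824 - (87 - 67)) = -(17824 - 1*20) = -(17824 - 20) = -1*17804 = -17804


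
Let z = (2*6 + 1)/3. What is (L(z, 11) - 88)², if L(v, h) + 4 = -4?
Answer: 9216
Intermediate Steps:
z = 13/3 (z = (12 + 1)*(⅓) = 13*(⅓) = 13/3 ≈ 4.3333)
L(v, h) = -8 (L(v, h) = -4 - 4 = -8)
(L(z, 11) - 88)² = (-8 - 88)² = (-96)² = 9216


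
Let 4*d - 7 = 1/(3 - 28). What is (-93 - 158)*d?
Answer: -21837/50 ≈ -436.74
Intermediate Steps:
d = 87/50 (d = 7/4 + 1/(4*(3 - 28)) = 7/4 + (¼)/(-25) = 7/4 + (¼)*(-1/25) = 7/4 - 1/100 = 87/50 ≈ 1.7400)
(-93 - 158)*d = (-93 - 158)*(87/50) = -251*87/50 = -21837/50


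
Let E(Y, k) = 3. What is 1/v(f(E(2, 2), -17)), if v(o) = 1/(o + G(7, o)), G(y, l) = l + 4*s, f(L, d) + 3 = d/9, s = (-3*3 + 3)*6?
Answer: -1384/9 ≈ -153.78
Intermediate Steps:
s = -36 (s = (-9 + 3)*6 = -6*6 = -36)
f(L, d) = -3 + d/9
G(y, l) = -144 + l (G(y, l) = l + 4*(-36) = l - 144 = -144 + l)
v(o) = 1/(-144 + 2*o) (v(o) = 1/(o + (-144 + o)) = 1/(-144 + 2*o))
1/v(f(E(2, 2), -17)) = 1/(1/(2*(-72 + (-3 + (⅑)*(-17))))) = 1/(1/(2*(-72 + (-3 - 17/9)))) = 1/(1/(2*(-72 - 44/9))) = 1/(1/(2*(-692/9))) = 1/((½)*(-9/692)) = 1/(-9/1384) = -1384/9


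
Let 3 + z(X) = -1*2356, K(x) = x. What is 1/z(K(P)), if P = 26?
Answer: -1/2359 ≈ -0.00042391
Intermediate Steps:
z(X) = -2359 (z(X) = -3 - 1*2356 = -3 - 2356 = -2359)
1/z(K(P)) = 1/(-2359) = -1/2359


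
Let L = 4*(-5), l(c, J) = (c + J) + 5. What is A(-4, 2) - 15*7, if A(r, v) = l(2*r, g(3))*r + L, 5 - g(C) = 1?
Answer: -129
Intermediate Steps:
g(C) = 4 (g(C) = 5 - 1*1 = 5 - 1 = 4)
l(c, J) = 5 + J + c (l(c, J) = (J + c) + 5 = 5 + J + c)
L = -20
A(r, v) = -20 + r*(9 + 2*r) (A(r, v) = (5 + 4 + 2*r)*r - 20 = (9 + 2*r)*r - 20 = r*(9 + 2*r) - 20 = -20 + r*(9 + 2*r))
A(-4, 2) - 15*7 = (-20 - 4*(9 + 2*(-4))) - 15*7 = (-20 - 4*(9 - 8)) - 105 = (-20 - 4*1) - 105 = (-20 - 4) - 105 = -24 - 105 = -129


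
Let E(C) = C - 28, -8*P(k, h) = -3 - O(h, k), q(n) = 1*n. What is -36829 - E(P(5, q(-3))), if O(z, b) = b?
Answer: -36802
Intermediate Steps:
q(n) = n
P(k, h) = 3/8 + k/8 (P(k, h) = -(-3 - k)/8 = 3/8 + k/8)
E(C) = -28 + C
-36829 - E(P(5, q(-3))) = -36829 - (-28 + (3/8 + (1/8)*5)) = -36829 - (-28 + (3/8 + 5/8)) = -36829 - (-28 + 1) = -36829 - 1*(-27) = -36829 + 27 = -36802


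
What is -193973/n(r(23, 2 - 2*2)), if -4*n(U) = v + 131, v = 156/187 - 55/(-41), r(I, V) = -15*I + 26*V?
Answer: 2974381982/510529 ≈ 5826.1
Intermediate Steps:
v = 16681/7667 (v = 156*(1/187) - 55*(-1/41) = 156/187 + 55/41 = 16681/7667 ≈ 2.1757)
n(U) = -510529/15334 (n(U) = -(16681/7667 + 131)/4 = -1/4*1021058/7667 = -510529/15334)
-193973/n(r(23, 2 - 2*2)) = -193973/(-510529/15334) = -193973*(-15334/510529) = 2974381982/510529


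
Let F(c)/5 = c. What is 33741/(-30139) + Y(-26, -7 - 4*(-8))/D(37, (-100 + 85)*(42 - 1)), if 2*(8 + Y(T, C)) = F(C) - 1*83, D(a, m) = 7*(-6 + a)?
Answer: -6929990/6540163 ≈ -1.0596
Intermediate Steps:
F(c) = 5*c
D(a, m) = -42 + 7*a
Y(T, C) = -99/2 + 5*C/2 (Y(T, C) = -8 + (5*C - 1*83)/2 = -8 + (5*C - 83)/2 = -8 + (-83 + 5*C)/2 = -8 + (-83/2 + 5*C/2) = -99/2 + 5*C/2)
33741/(-30139) + Y(-26, -7 - 4*(-8))/D(37, (-100 + 85)*(42 - 1)) = 33741/(-30139) + (-99/2 + 5*(-7 - 4*(-8))/2)/(-42 + 7*37) = 33741*(-1/30139) + (-99/2 + 5*(-7 + 32)/2)/(-42 + 259) = -33741/30139 + (-99/2 + (5/2)*25)/217 = -33741/30139 + (-99/2 + 125/2)*(1/217) = -33741/30139 + 13*(1/217) = -33741/30139 + 13/217 = -6929990/6540163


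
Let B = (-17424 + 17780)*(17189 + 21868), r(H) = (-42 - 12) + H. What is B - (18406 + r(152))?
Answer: 13885788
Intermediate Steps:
r(H) = -54 + H
B = 13904292 (B = 356*39057 = 13904292)
B - (18406 + r(152)) = 13904292 - (18406 + (-54 + 152)) = 13904292 - (18406 + 98) = 13904292 - 1*18504 = 13904292 - 18504 = 13885788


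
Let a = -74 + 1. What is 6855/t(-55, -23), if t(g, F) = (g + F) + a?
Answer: -6855/151 ≈ -45.397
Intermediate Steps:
a = -73
t(g, F) = -73 + F + g (t(g, F) = (g + F) - 73 = (F + g) - 73 = -73 + F + g)
6855/t(-55, -23) = 6855/(-73 - 23 - 55) = 6855/(-151) = 6855*(-1/151) = -6855/151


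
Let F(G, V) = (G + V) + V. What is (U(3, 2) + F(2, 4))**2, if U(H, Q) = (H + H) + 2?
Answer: 324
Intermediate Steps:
U(H, Q) = 2 + 2*H (U(H, Q) = 2*H + 2 = 2 + 2*H)
F(G, V) = G + 2*V
(U(3, 2) + F(2, 4))**2 = ((2 + 2*3) + (2 + 2*4))**2 = ((2 + 6) + (2 + 8))**2 = (8 + 10)**2 = 18**2 = 324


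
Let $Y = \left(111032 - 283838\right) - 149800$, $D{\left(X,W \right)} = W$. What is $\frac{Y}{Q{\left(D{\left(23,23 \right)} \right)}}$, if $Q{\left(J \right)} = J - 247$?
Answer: $\frac{161303}{112} \approx 1440.2$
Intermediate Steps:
$Q{\left(J \right)} = -247 + J$
$Y = -322606$ ($Y = -172806 - 149800 = -322606$)
$\frac{Y}{Q{\left(D{\left(23,23 \right)} \right)}} = - \frac{322606}{-247 + 23} = - \frac{322606}{-224} = \left(-322606\right) \left(- \frac{1}{224}\right) = \frac{161303}{112}$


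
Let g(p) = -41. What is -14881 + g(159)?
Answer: -14922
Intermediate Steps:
-14881 + g(159) = -14881 - 41 = -14922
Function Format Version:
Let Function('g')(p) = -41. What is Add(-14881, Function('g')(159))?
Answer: -14922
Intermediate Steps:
Add(-14881, Function('g')(159)) = Add(-14881, -41) = -14922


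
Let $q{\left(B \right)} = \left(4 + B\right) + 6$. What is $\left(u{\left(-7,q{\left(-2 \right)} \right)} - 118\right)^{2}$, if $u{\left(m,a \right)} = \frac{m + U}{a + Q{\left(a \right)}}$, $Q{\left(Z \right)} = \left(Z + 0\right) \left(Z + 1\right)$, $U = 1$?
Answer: $\frac{22306729}{1600} \approx 13942.0$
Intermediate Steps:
$q{\left(B \right)} = 10 + B$
$Q{\left(Z \right)} = Z \left(1 + Z\right)$
$u{\left(m,a \right)} = \frac{1 + m}{a + a \left(1 + a\right)}$ ($u{\left(m,a \right)} = \frac{m + 1}{a + a \left(1 + a\right)} = \frac{1 + m}{a + a \left(1 + a\right)}$)
$\left(u{\left(-7,q{\left(-2 \right)} \right)} - 118\right)^{2} = \left(\frac{1 - 7}{\left(10 - 2\right) \left(2 + \left(10 - 2\right)\right)} - 118\right)^{2} = \left(\frac{1}{8} \frac{1}{2 + 8} \left(-6\right) - 118\right)^{2} = \left(\frac{1}{8} \cdot \frac{1}{10} \left(-6\right) - 118\right)^{2} = \left(- \frac{3}{40} - 118\right)^{2} = \left(- \frac{4723}{40}\right)^{2} = \frac{22306729}{1600}$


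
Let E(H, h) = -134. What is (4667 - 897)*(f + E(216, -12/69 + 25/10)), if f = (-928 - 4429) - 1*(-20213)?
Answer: 55501940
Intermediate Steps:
f = 14856 (f = -5357 + 20213 = 14856)
(4667 - 897)*(f + E(216, -12/69 + 25/10)) = (4667 - 897)*(14856 - 134) = 3770*14722 = 55501940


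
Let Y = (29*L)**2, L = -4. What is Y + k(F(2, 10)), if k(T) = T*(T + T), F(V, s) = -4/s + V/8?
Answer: 2691209/200 ≈ 13456.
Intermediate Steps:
F(V, s) = -4/s + V/8 (F(V, s) = -4/s + V*(1/8) = -4/s + V/8)
k(T) = 2*T**2 (k(T) = T*(2*T) = 2*T**2)
Y = 13456 (Y = (29*(-4))**2 = (-116)**2 = 13456)
Y + k(F(2, 10)) = 13456 + 2*(-4/10 + (1/8)*2)**2 = 13456 + 2*(-4*1/10 + 1/4)**2 = 13456 + 2*(-2/5 + 1/4)**2 = 13456 + 2*(-3/20)**2 = 13456 + 2*(9/400) = 13456 + 9/200 = 2691209/200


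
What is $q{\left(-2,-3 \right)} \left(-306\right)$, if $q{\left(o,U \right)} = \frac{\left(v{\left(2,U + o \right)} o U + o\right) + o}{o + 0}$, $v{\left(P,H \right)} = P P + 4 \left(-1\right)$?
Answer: $-612$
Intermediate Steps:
$v{\left(P,H \right)} = -4 + P^{2}$ ($v{\left(P,H \right)} = P^{2} - 4 = -4 + P^{2}$)
$q{\left(o,U \right)} = 2$ ($q{\left(o,U \right)} = \frac{\left(\left(-4 + 2^{2}\right) o U + o\right) + o}{o + 0} = \frac{\left(\left(-4 + 4\right) o U + o\right) + o}{o} = \frac{\left(0 o U + o\right) + o}{o} = \frac{\left(0 U + o\right) + o}{o} = \frac{\left(0 + o\right) + o}{o} = \frac{o + o}{o} = \frac{2 o}{o} = 2$)
$q{\left(-2,-3 \right)} \left(-306\right) = 2 \left(-306\right) = -612$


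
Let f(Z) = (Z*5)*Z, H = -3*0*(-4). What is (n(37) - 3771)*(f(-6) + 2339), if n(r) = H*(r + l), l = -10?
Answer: -9499149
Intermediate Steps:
H = 0 (H = 0*(-4) = 0)
f(Z) = 5*Z**2 (f(Z) = (5*Z)*Z = 5*Z**2)
n(r) = 0 (n(r) = 0*(r - 10) = 0*(-10 + r) = 0)
(n(37) - 3771)*(f(-6) + 2339) = (0 - 3771)*(5*(-6)**2 + 2339) = -3771*(5*36 + 2339) = -3771*(180 + 2339) = -3771*2519 = -9499149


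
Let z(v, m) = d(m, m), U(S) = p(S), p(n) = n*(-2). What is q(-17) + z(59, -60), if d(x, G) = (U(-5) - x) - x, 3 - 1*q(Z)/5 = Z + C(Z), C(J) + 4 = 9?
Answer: 205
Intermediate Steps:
p(n) = -2*n
U(S) = -2*S
C(J) = 5 (C(J) = -4 + 9 = 5)
q(Z) = -10 - 5*Z (q(Z) = 15 - 5*(Z + 5) = 15 - 5*(5 + Z) = 15 + (-25 - 5*Z) = -10 - 5*Z)
d(x, G) = 10 - 2*x (d(x, G) = (-2*(-5) - x) - x = (10 - x) - x = 10 - 2*x)
z(v, m) = 10 - 2*m
q(-17) + z(59, -60) = (-10 - 5*(-17)) + (10 - 2*(-60)) = (-10 + 85) + (10 + 120) = 75 + 130 = 205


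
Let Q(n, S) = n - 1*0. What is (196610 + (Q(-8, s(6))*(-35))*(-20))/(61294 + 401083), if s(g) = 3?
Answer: 191010/462377 ≈ 0.41310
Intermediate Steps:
Q(n, S) = n (Q(n, S) = n + 0 = n)
(196610 + (Q(-8, s(6))*(-35))*(-20))/(61294 + 401083) = (196610 - 8*(-35)*(-20))/(61294 + 401083) = (196610 + 280*(-20))/462377 = (196610 - 5600)*(1/462377) = 191010*(1/462377) = 191010/462377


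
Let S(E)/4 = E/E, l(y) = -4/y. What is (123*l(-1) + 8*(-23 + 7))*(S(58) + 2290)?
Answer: 835016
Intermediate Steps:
S(E) = 4 (S(E) = 4*(E/E) = 4*1 = 4)
(123*l(-1) + 8*(-23 + 7))*(S(58) + 2290) = (123*(-4/(-1)) + 8*(-23 + 7))*(4 + 2290) = (123*(-4*(-1)) + 8*(-16))*2294 = (123*4 - 128)*2294 = (492 - 128)*2294 = 364*2294 = 835016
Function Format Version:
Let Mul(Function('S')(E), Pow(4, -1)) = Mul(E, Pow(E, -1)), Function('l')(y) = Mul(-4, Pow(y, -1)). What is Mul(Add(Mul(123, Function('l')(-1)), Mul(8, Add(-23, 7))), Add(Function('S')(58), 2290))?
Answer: 835016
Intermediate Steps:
Function('S')(E) = 4 (Function('S')(E) = Mul(4, Mul(E, Pow(E, -1))) = Mul(4, 1) = 4)
Mul(Add(Mul(123, Function('l')(-1)), Mul(8, Add(-23, 7))), Add(Function('S')(58), 2290)) = Mul(Add(Mul(123, Mul(-4, Pow(-1, -1))), Mul(8, Add(-23, 7))), Add(4, 2290)) = Mul(Add(Mul(123, Mul(-4, -1)), Mul(8, -16)), 2294) = Mul(Add(Mul(123, 4), -128), 2294) = Mul(Add(492, -128), 2294) = Mul(364, 2294) = 835016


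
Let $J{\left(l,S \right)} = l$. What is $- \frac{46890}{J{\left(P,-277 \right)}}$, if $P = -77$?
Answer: $\frac{46890}{77} \approx 608.96$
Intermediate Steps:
$- \frac{46890}{J{\left(P,-277 \right)}} = - \frac{46890}{-77} = \left(-46890\right) \left(- \frac{1}{77}\right) = \frac{46890}{77}$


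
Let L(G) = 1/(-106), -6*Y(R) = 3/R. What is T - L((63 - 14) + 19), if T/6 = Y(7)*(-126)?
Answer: 5725/106 ≈ 54.009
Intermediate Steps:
Y(R) = -1/(2*R)
T = 54 (T = 6*(-½/7*(-126)) = 6*(-½*⅐*(-126)) = 6*(-1/14*(-126)) = 6*9 = 54)
L(G) = -1/106
T - L((63 - 14) + 19) = 54 - 1*(-1/106) = 54 + 1/106 = 5725/106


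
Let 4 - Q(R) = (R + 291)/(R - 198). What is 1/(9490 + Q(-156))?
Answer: 118/1120337 ≈ 0.00010533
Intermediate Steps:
Q(R) = 4 - (291 + R)/(-198 + R) (Q(R) = 4 - (R + 291)/(R - 198) = 4 - (291 + R)/(-198 + R))
1/(9490 + Q(-156)) = 1/(9490 + 3*(-361 - 156)/(-198 - 156)) = 1/(9490 + 3*(-517)/(-354)) = 1/(9490 + 3*(-1/354)*(-517)) = 1/(9490 + 517/118) = 1/(1120337/118) = 118/1120337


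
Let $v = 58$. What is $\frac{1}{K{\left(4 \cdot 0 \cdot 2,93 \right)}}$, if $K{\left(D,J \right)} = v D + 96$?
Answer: $\frac{1}{96} \approx 0.010417$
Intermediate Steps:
$K{\left(D,J \right)} = 96 + 58 D$ ($K{\left(D,J \right)} = 58 D + 96 = 96 + 58 D$)
$\frac{1}{K{\left(4 \cdot 0 \cdot 2,93 \right)}} = \frac{1}{96 + 58 \cdot 4 \cdot 0 \cdot 2} = \frac{1}{96 + 58 \cdot 0 \cdot 2} = \frac{1}{96 + 58 \cdot 0} = \frac{1}{96 + 0} = \frac{1}{96}$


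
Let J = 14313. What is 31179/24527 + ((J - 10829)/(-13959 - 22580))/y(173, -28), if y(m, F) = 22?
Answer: 12489018257/9858112583 ≈ 1.2669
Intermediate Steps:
31179/24527 + ((J - 10829)/(-13959 - 22580))/y(173, -28) = 31179/24527 + ((14313 - 10829)/(-13959 - 22580))/22 = 31179*(1/24527) + (3484/(-36539))*(1/22) = 31179/24527 + (3484*(-1/36539))*(1/22) = 31179/24527 - 3484/36539*1/22 = 31179/24527 - 1742/401929 = 12489018257/9858112583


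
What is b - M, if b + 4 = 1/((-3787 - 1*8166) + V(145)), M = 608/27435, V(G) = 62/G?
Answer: -191250634879/47548229505 ≈ -4.0222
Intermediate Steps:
M = 608/27435 (M = 608*(1/27435) = 608/27435 ≈ 0.022161)
b = -6932637/1733123 (b = -4 + 1/((-3787 - 1*8166) + 62/145) = -4 + 1/((-3787 - 8166) + 62*(1/145)) = -4 + 1/(-11953 + 62/145) = -4 + 1/(-1733123/145) = -4 - 145/1733123 = -6932637/1733123 ≈ -4.0001)
b - M = -6932637/1733123 - 1*608/27435 = -6932637/1733123 - 608/27435 = -191250634879/47548229505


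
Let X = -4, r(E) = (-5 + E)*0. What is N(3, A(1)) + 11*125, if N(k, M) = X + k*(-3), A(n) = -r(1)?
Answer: 1362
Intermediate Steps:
r(E) = 0
A(n) = 0 (A(n) = -1*0 = 0)
N(k, M) = -4 - 3*k (N(k, M) = -4 + k*(-3) = -4 - 3*k)
N(3, A(1)) + 11*125 = (-4 - 3*3) + 11*125 = (-4 - 9) + 1375 = -13 + 1375 = 1362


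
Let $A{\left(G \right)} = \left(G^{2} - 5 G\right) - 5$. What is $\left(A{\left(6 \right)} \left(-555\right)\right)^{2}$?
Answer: $308025$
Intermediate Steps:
$A{\left(G \right)} = -5 + G^{2} - 5 G$
$\left(A{\left(6 \right)} \left(-555\right)\right)^{2} = \left(\left(-5 + 6^{2} - 30\right) \left(-555\right)\right)^{2} = \left(\left(-5 + 36 - 30\right) \left(-555\right)\right)^{2} = \left(1 \left(-555\right)\right)^{2} = \left(-555\right)^{2} = 308025$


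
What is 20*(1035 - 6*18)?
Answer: 18540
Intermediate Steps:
20*(1035 - 6*18) = 20*(1035 - 108) = 20*927 = 18540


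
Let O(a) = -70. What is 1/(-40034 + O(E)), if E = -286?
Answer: -1/40104 ≈ -2.4935e-5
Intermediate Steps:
1/(-40034 + O(E)) = 1/(-40034 - 70) = 1/(-40104) = -1/40104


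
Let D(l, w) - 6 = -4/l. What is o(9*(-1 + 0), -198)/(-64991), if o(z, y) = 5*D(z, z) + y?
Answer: 1492/584919 ≈ 0.0025508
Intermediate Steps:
D(l, w) = 6 - 4/l
o(z, y) = 30 + y - 20/z (o(z, y) = 5*(6 - 4/z) + y = (30 - 20/z) + y = 30 + y - 20/z)
o(9*(-1 + 0), -198)/(-64991) = (30 - 198 - 20*1/(9*(-1 + 0)))/(-64991) = (30 - 198 - 20/(9*(-1)))*(-1/64991) = (30 - 198 - 20/(-9))*(-1/64991) = (30 - 198 - 20*(-⅑))*(-1/64991) = (30 - 198 + 20/9)*(-1/64991) = -1492/9*(-1/64991) = 1492/584919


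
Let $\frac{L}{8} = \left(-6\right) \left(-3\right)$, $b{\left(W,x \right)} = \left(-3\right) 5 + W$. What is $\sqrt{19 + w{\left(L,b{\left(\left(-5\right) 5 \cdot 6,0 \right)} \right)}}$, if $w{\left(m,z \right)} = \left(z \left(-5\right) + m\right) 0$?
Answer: $\sqrt{19} \approx 4.3589$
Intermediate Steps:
$b{\left(W,x \right)} = -15 + W$
$L = 144$ ($L = 8 \left(\left(-6\right) \left(-3\right)\right) = 8 \cdot 18 = 144$)
$w{\left(m,z \right)} = 0$ ($w{\left(m,z \right)} = \left(- 5 z + m\right) 0 = \left(m - 5 z\right) 0 = 0$)
$\sqrt{19 + w{\left(L,b{\left(\left(-5\right) 5 \cdot 6,0 \right)} \right)}} = \sqrt{19 + 0} = \sqrt{19}$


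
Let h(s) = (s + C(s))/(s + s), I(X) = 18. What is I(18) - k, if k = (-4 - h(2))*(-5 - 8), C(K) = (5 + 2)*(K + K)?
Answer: -263/2 ≈ -131.50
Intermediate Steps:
C(K) = 14*K (C(K) = 7*(2*K) = 14*K)
h(s) = 15/2 (h(s) = (s + 14*s)/(s + s) = (15*s)/((2*s)) = (15*s)*(1/(2*s)) = 15/2)
k = 299/2 (k = (-4 - 1*15/2)*(-5 - 8) = (-4 - 15/2)*(-13) = -23/2*(-13) = 299/2 ≈ 149.50)
I(18) - k = 18 - 1*299/2 = 18 - 299/2 = -263/2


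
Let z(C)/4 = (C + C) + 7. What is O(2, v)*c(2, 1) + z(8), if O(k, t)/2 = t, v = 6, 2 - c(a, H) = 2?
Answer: 92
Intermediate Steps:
c(a, H) = 0 (c(a, H) = 2 - 1*2 = 2 - 2 = 0)
z(C) = 28 + 8*C (z(C) = 4*((C + C) + 7) = 4*(2*C + 7) = 4*(7 + 2*C) = 28 + 8*C)
O(k, t) = 2*t
O(2, v)*c(2, 1) + z(8) = (2*6)*0 + (28 + 8*8) = 12*0 + (28 + 64) = 0 + 92 = 92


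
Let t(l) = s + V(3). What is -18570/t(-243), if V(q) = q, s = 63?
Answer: -3095/11 ≈ -281.36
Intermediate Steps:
t(l) = 66 (t(l) = 63 + 3 = 66)
-18570/t(-243) = -18570/66 = -18570*1/66 = -3095/11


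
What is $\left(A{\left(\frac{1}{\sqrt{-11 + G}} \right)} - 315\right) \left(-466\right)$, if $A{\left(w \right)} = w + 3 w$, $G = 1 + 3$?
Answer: $146790 + \frac{1864 i \sqrt{7}}{7} \approx 1.4679 \cdot 10^{5} + 704.53 i$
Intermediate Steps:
$G = 4$
$A{\left(w \right)} = 4 w$
$\left(A{\left(\frac{1}{\sqrt{-11 + G}} \right)} - 315\right) \left(-466\right) = \left(\frac{4}{\sqrt{-11 + 4}} - 315\right) \left(-466\right) = \left(\frac{4}{\sqrt{-7}} - 315\right) \left(-466\right) = \left(\frac{4}{i \sqrt{7}} - 315\right) \left(-466\right) = \left(4 \left(- \frac{i \sqrt{7}}{7}\right) - 315\right) \left(-466\right) = \left(- \frac{4 i \sqrt{7}}{7} - 315\right) \left(-466\right) = \left(-315 - \frac{4 i \sqrt{7}}{7}\right) \left(-466\right) = 146790 + \frac{1864 i \sqrt{7}}{7}$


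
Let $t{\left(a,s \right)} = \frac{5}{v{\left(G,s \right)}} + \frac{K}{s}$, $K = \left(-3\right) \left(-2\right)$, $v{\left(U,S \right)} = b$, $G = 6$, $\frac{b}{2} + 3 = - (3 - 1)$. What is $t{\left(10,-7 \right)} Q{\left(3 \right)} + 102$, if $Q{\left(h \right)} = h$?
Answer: $\frac{1371}{14} \approx 97.929$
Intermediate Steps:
$b = -10$ ($b = -6 + 2 \left(- (3 - 1)\right) = -6 + 2 \left(\left(-1\right) 2\right) = -6 + 2 \left(-2\right) = -6 - 4 = -10$)
$v{\left(U,S \right)} = -10$
$K = 6$
$t{\left(a,s \right)} = - \frac{1}{2} + \frac{6}{s}$ ($t{\left(a,s \right)} = \frac{5}{-10} + \frac{6}{s} = 5 \left(- \frac{1}{10}\right) + \frac{6}{s} = - \frac{1}{2} + \frac{6}{s}$)
$t{\left(10,-7 \right)} Q{\left(3 \right)} + 102 = \frac{12 - -7}{2 \left(-7\right)} 3 + 102 = \frac{1}{2} \left(- \frac{1}{7}\right) \left(12 + 7\right) 3 + 102 = \frac{1}{2} \left(- \frac{1}{7}\right) 19 \cdot 3 + 102 = \left(- \frac{19}{14}\right) 3 + 102 = - \frac{57}{14} + 102 = \frac{1371}{14}$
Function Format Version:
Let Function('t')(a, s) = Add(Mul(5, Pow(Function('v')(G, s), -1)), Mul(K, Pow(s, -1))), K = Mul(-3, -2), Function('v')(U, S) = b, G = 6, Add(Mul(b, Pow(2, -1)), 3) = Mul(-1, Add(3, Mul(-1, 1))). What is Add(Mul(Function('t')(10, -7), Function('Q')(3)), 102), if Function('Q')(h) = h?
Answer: Rational(1371, 14) ≈ 97.929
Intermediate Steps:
b = -10 (b = Add(-6, Mul(2, Mul(-1, Add(3, Mul(-1, 1))))) = Add(-6, Mul(2, Mul(-1, Add(3, -1)))) = Add(-6, Mul(2, Mul(-1, 2))) = Add(-6, Mul(2, -2)) = Add(-6, -4) = -10)
Function('v')(U, S) = -10
K = 6
Function('t')(a, s) = Add(Rational(-1, 2), Mul(6, Pow(s, -1))) (Function('t')(a, s) = Add(Mul(5, Pow(-10, -1)), Mul(6, Pow(s, -1))) = Add(Mul(5, Rational(-1, 10)), Mul(6, Pow(s, -1))) = Add(Rational(-1, 2), Mul(6, Pow(s, -1))))
Add(Mul(Function('t')(10, -7), Function('Q')(3)), 102) = Add(Mul(Mul(Rational(1, 2), Pow(-7, -1), Add(12, Mul(-1, -7))), 3), 102) = Add(Mul(Mul(Rational(1, 2), Rational(-1, 7), Add(12, 7)), 3), 102) = Add(Mul(Mul(Rational(1, 2), Rational(-1, 7), 19), 3), 102) = Add(Mul(Rational(-19, 14), 3), 102) = Add(Rational(-57, 14), 102) = Rational(1371, 14)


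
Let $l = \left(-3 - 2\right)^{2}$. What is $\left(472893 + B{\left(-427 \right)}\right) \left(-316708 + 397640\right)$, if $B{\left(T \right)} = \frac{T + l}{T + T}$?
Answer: $\frac{16342235537184}{427} \approx 3.8272 \cdot 10^{10}$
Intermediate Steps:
$l = 25$ ($l = \left(-5\right)^{2} = 25$)
$B{\left(T \right)} = \frac{25 + T}{2 T}$ ($B{\left(T \right)} = \frac{T + 25}{T + T} = \frac{25 + T}{2 T}$)
$\left(472893 + B{\left(-427 \right)}\right) \left(-316708 + 397640\right) = \left(472893 + \frac{25 - 427}{2 \left(-427\right)}\right) \left(-316708 + 397640\right) = \left(472893 + \frac{1}{2} \left(- \frac{1}{427}\right) \left(-402\right)\right) 80932 = \left(472893 + \frac{201}{427}\right) 80932 = \frac{201925512}{427} \cdot 80932 = \frac{16342235537184}{427}$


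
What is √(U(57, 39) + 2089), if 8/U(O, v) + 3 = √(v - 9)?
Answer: √(-6259 + 2089*√30)/√(-3 + √30) ≈ 45.741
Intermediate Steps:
U(O, v) = 8/(-3 + √(-9 + v)) (U(O, v) = 8/(-3 + √(v - 9)) = 8/(-3 + √(-9 + v)))
√(U(57, 39) + 2089) = √(8/(-3 + √(-9 + 39)) + 2089) = √(8/(-3 + √30) + 2089) = √(2089 + 8/(-3 + √30))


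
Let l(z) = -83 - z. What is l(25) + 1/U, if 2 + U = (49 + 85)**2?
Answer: -1939031/17954 ≈ -108.00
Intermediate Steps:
U = 17954 (U = -2 + (49 + 85)**2 = -2 + 134**2 = -2 + 17956 = 17954)
l(25) + 1/U = (-83 - 1*25) + 1/17954 = (-83 - 25) + 1/17954 = -108 + 1/17954 = -1939031/17954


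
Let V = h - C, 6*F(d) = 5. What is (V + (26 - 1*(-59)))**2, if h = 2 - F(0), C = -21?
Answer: 413449/36 ≈ 11485.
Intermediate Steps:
F(d) = 5/6 (F(d) = (1/6)*5 = 5/6)
h = 7/6 (h = 2 - 1*5/6 = 2 - 5/6 = 7/6 ≈ 1.1667)
V = 133/6 (V = 7/6 - 1*(-21) = 7/6 + 21 = 133/6 ≈ 22.167)
(V + (26 - 1*(-59)))**2 = (133/6 + (26 - 1*(-59)))**2 = (133/6 + (26 + 59))**2 = (133/6 + 85)**2 = (643/6)**2 = 413449/36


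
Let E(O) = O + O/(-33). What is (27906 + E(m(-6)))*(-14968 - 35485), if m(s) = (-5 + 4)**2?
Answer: -46463681290/33 ≈ -1.4080e+9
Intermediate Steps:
m(s) = 1 (m(s) = (-1)**2 = 1)
E(O) = 32*O/33 (E(O) = O + O*(-1/33) = O - O/33 = 32*O/33)
(27906 + E(m(-6)))*(-14968 - 35485) = (27906 + (32/33)*1)*(-14968 - 35485) = (27906 + 32/33)*(-50453) = (920930/33)*(-50453) = -46463681290/33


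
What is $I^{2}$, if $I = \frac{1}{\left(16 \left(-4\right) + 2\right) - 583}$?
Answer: $\frac{1}{416025} \approx 2.4037 \cdot 10^{-6}$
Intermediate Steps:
$I = - \frac{1}{645}$ ($I = \frac{1}{\left(-64 + 2\right) - 583} = \frac{1}{-62 - 583} = \frac{1}{-645} = - \frac{1}{645} \approx -0.0015504$)
$I^{2} = \left(- \frac{1}{645}\right)^{2} = \frac{1}{416025}$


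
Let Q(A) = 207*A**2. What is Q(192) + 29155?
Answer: 7660003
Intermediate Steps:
Q(192) + 29155 = 207*192**2 + 29155 = 207*36864 + 29155 = 7630848 + 29155 = 7660003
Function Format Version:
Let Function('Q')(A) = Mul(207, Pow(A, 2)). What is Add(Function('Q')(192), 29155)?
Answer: 7660003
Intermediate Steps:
Add(Function('Q')(192), 29155) = Add(Mul(207, Pow(192, 2)), 29155) = Add(Mul(207, 36864), 29155) = Add(7630848, 29155) = 7660003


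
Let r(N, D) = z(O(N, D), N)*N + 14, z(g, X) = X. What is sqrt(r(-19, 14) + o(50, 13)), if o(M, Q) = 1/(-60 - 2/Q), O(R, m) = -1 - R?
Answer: sqrt(229311334)/782 ≈ 19.365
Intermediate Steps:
r(N, D) = 14 + N**2 (r(N, D) = N*N + 14 = N**2 + 14 = 14 + N**2)
sqrt(r(-19, 14) + o(50, 13)) = sqrt((14 + (-19)**2) - 1*13/(2 + 60*13)) = sqrt((14 + 361) - 1*13/(2 + 780)) = sqrt(375 - 1*13/782) = sqrt(375 - 1*13*1/782) = sqrt(375 - 13/782) = sqrt(293237/782) = sqrt(229311334)/782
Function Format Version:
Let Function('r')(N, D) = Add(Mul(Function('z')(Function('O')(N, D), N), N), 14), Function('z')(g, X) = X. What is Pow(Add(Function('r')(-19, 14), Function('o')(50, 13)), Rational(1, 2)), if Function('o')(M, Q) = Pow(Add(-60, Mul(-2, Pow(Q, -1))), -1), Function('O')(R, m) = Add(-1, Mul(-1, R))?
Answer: Mul(Rational(1, 782), Pow(229311334, Rational(1, 2))) ≈ 19.365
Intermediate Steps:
Function('r')(N, D) = Add(14, Pow(N, 2)) (Function('r')(N, D) = Add(Mul(N, N), 14) = Add(Pow(N, 2), 14) = Add(14, Pow(N, 2)))
Pow(Add(Function('r')(-19, 14), Function('o')(50, 13)), Rational(1, 2)) = Pow(Add(Add(14, Pow(-19, 2)), Mul(-1, 13, Pow(Add(2, Mul(60, 13)), -1))), Rational(1, 2)) = Pow(Add(Add(14, 361), Mul(-1, 13, Pow(Add(2, 780), -1))), Rational(1, 2)) = Pow(Add(375, Mul(-1, 13, Pow(782, -1))), Rational(1, 2)) = Pow(Add(375, Mul(-1, 13, Rational(1, 782))), Rational(1, 2)) = Pow(Add(375, Rational(-13, 782)), Rational(1, 2)) = Pow(Rational(293237, 782), Rational(1, 2)) = Mul(Rational(1, 782), Pow(229311334, Rational(1, 2)))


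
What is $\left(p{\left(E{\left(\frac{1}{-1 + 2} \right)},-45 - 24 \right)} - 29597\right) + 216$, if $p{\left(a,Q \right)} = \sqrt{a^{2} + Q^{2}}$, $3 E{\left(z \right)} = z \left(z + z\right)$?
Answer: $-29381 + \frac{\sqrt{42853}}{3} \approx -29312.0$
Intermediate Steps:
$E{\left(z \right)} = \frac{2 z^{2}}{3}$ ($E{\left(z \right)} = \frac{z \left(z + z\right)}{3} = \frac{z 2 z}{3} = \frac{2 z^{2}}{3}$)
$p{\left(a,Q \right)} = \sqrt{Q^{2} + a^{2}}$
$\left(p{\left(E{\left(\frac{1}{-1 + 2} \right)},-45 - 24 \right)} - 29597\right) + 216 = \left(\sqrt{\left(-45 - 24\right)^{2} + \left(\frac{2 \left(\frac{1}{-1 + 2}\right)^{2}}{3}\right)^{2}} - 29597\right) + 216 = \left(\sqrt{\left(-69\right)^{2} + \left(\frac{2 \left(1^{-1}\right)^{2}}{3}\right)^{2}} - 29597\right) + 216 = \left(\sqrt{4761 + \left(\frac{2 \cdot 1^{2}}{3}\right)^{2}} - 29597\right) + 216 = \left(\sqrt{4761 + \left(\frac{2}{3} \cdot 1\right)^{2}} - 29597\right) + 216 = \left(\sqrt{4761 + \left(\frac{2}{3}\right)^{2}} - 29597\right) + 216 = \left(\sqrt{4761 + \frac{4}{9}} - 29597\right) + 216 = \left(\sqrt{\frac{42853}{9}} - 29597\right) + 216 = \left(\frac{\sqrt{42853}}{3} - 29597\right) + 216 = \left(-29597 + \frac{\sqrt{42853}}{3}\right) + 216 = -29381 + \frac{\sqrt{42853}}{3}$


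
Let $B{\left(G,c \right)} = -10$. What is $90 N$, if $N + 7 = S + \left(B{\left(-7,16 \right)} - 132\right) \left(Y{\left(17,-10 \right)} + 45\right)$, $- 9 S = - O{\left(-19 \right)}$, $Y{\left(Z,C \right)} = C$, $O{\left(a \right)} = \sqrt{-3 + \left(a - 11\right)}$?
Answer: $-447930 + 10 i \sqrt{33} \approx -4.4793 \cdot 10^{5} + 57.446 i$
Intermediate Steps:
$O{\left(a \right)} = \sqrt{-14 + a}$ ($O{\left(a \right)} = \sqrt{-3 + \left(-11 + a\right)} = \sqrt{-14 + a}$)
$S = \frac{i \sqrt{33}}{9}$ ($S = - \frac{\left(-1\right) \sqrt{-14 - 19}}{9} = - \frac{\left(-1\right) \sqrt{-33}}{9} = - \frac{\left(-1\right) i \sqrt{33}}{9} = \frac{i \sqrt{33}}{9} \approx 0.63828 i$)
$N = -4977 + \frac{i \sqrt{33}}{9}$ ($N = -7 + \left(\frac{i \sqrt{33}}{9} + \left(-10 - 132\right) \left(-10 + 45\right)\right) = -7 + \left(\frac{i \sqrt{33}}{9} - 4970\right) = -7 - \left(4970 - \frac{i \sqrt{33}}{9}\right) = -4977 + \frac{i \sqrt{33}}{9} \approx -4977.0 + 0.63828 i$)
$90 N = 90 \left(-4977 + \frac{i \sqrt{33}}{9}\right) = -447930 + 10 i \sqrt{33}$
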